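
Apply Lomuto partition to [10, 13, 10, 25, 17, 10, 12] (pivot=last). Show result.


Elements <= 12 go left of pivot.
Result: [10, 10, 10, 12, 17, 13, 25], pivot at index 3


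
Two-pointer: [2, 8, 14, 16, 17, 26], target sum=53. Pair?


Two pointers: lo=0, hi=5
No pair sums to 53


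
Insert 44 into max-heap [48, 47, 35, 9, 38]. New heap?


Append 44: [48, 47, 35, 9, 38, 44]
Bubble up: swap idx 5(44) with idx 2(35)
Result: [48, 47, 44, 9, 38, 35]


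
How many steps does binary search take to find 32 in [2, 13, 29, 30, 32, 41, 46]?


Search for 32:
[0,6] mid=3 arr[3]=30
[4,6] mid=5 arr[5]=41
[4,4] mid=4 arr[4]=32
Total: 3 comparisons


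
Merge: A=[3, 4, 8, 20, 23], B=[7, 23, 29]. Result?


Compare heads, take smaller each step.
Merged: [3, 4, 7, 8, 20, 23, 23, 29]


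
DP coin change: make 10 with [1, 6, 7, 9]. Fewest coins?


dp[0]=0; dp[i]=1+min(dp[i-c] for c in coins)
...dp[5]=5, dp[6]=1, dp[7]=1, dp[8]=2, dp[9]=1, dp[10]=2
Minimum coins for 10 = 2


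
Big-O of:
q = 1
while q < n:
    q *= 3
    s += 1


Per nesting level: O(log n) = O(log n)
Complexity: O(log n)


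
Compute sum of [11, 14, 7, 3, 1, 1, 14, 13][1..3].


Prefix sums: [0, 11, 25, 32, 35, 36, 37, 51, 64]
Sum[1..3] = prefix[4] - prefix[1] = 35 - 11 = 24


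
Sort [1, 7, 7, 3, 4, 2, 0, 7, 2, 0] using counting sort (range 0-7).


Count array: [2, 1, 2, 1, 1, 0, 0, 3]
Reconstruct: [0, 0, 1, 2, 2, 3, 4, 7, 7, 7]


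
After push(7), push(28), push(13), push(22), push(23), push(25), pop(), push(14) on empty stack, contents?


push(7) -> [7]
push(28) -> [7, 28]
push(13) -> [7, 28, 13]
push(22) -> [7, 28, 13, 22]
push(23) -> [7, 28, 13, 22, 23]
push(25) -> [7, 28, 13, 22, 23, 25]
pop() returns 25 -> [7, 28, 13, 22, 23]
push(14) -> [7, 28, 13, 22, 23, 14]
Final stack (bottom to top): [7, 28, 13, 22, 23, 14]


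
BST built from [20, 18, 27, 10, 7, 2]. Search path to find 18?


BST root = 20
Search for 18: compare at each node
Path: [20, 18]


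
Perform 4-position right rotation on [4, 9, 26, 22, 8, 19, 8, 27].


Right rotate by 4: [8, 19, 8, 27, 4, 9, 26, 22]


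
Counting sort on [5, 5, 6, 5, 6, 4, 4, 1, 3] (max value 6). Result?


Count array: [0, 1, 0, 1, 2, 3, 2]
Reconstruct: [1, 3, 4, 4, 5, 5, 5, 6, 6]


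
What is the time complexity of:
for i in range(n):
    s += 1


Per nesting level: O(n) = O(n)
Complexity: O(n)


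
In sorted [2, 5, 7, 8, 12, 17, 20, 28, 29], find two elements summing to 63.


Two pointers: lo=0, hi=8
No pair sums to 63


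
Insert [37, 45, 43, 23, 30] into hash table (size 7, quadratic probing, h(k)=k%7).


Insertions: 37->slot 2; 45->slot 3; 43->slot 1; 23->slot 6; 30->slot 4
Table: [None, 43, 37, 45, 30, None, 23]


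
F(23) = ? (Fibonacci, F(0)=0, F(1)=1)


F(n)=F(n-1)+F(n-2)
...F(21)=10946, F(22)=17711, F(23)=28657


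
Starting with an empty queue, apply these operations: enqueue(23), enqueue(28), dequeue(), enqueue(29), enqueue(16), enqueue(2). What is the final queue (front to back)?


enqueue(23) -> [23]
enqueue(28) -> [23, 28]
dequeue() returns 23 -> [28]
enqueue(29) -> [28, 29]
enqueue(16) -> [28, 29, 16]
enqueue(2) -> [28, 29, 16, 2]
Final queue (front to back): [28, 29, 16, 2]


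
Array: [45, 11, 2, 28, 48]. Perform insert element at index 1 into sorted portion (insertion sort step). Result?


After one pass: [11, 45, 2, 28, 48]


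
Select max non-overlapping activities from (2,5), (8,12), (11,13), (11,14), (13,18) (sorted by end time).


Greedy: pick earliest-ending, then skip overlaps.
Selected (3 activities): [(2, 5), (8, 12), (13, 18)]


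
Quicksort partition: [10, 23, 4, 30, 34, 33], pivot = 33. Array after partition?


Elements <= 33 go left of pivot.
Result: [10, 23, 4, 30, 33, 34], pivot at index 4


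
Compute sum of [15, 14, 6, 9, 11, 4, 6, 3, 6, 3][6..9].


Prefix sums: [0, 15, 29, 35, 44, 55, 59, 65, 68, 74, 77]
Sum[6..9] = prefix[10] - prefix[6] = 77 - 59 = 18


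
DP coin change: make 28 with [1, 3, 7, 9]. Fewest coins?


dp[0]=0; dp[i]=1+min(dp[i-c] for c in coins)
...dp[23]=3, dp[24]=4, dp[25]=3, dp[26]=4, dp[27]=3, dp[28]=4
Minimum coins for 28 = 4


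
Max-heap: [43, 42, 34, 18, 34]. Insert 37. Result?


Append 37: [43, 42, 34, 18, 34, 37]
Bubble up: swap idx 5(37) with idx 2(34)
Result: [43, 42, 37, 18, 34, 34]


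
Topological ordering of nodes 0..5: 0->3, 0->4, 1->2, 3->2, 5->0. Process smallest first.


Kahn's algorithm, process smallest node first
Order: [1, 5, 0, 3, 2, 4]


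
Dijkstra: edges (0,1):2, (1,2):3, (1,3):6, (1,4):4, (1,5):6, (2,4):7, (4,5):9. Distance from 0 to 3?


Dijkstra from 0:
Distances: {0: 0, 1: 2, 2: 5, 3: 8, 4: 6, 5: 8}
Shortest distance to 3 = 8, path = [0, 1, 3]


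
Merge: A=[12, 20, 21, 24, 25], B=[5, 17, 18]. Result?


Compare heads, take smaller each step.
Merged: [5, 12, 17, 18, 20, 21, 24, 25]


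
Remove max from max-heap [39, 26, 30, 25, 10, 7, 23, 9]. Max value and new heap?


Max = 39
Replace root with last, heapify down
Resulting heap: [30, 26, 23, 25, 10, 7, 9]


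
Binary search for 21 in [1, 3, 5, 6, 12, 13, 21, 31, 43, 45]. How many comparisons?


Search for 21:
[0,9] mid=4 arr[4]=12
[5,9] mid=7 arr[7]=31
[5,6] mid=5 arr[5]=13
[6,6] mid=6 arr[6]=21
Total: 4 comparisons


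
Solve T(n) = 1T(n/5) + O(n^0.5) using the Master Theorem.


a=1, b=5, c=0.5. log_5(1)=0 < c=0.5. Case 3: O(n^c) = O(sqrt(n))
Complexity: O(sqrt(n))


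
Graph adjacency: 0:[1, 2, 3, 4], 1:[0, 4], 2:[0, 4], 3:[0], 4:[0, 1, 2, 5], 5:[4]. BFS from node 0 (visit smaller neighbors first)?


BFS queue: start with [0]
Visit order: [0, 1, 2, 3, 4, 5]


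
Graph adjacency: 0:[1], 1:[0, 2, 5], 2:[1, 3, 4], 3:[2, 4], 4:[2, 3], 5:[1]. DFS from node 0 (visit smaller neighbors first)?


DFS stack-based: start with [0]
Visit order: [0, 1, 2, 3, 4, 5]


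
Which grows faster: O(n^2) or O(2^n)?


quadratic grows slower than exponential
O(n^2) is asymptotically smaller; O(2^n) grows faster


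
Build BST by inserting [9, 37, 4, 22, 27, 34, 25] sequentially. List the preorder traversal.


Root = 9; build tree by BST insertion.
Preorder traversal: [9, 4, 37, 22, 27, 25, 34]


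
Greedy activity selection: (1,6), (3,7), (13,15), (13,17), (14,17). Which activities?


Greedy: pick earliest-ending, then skip overlaps.
Selected (2 activities): [(1, 6), (13, 15)]


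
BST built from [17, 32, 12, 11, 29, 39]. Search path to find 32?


BST root = 17
Search for 32: compare at each node
Path: [17, 32]


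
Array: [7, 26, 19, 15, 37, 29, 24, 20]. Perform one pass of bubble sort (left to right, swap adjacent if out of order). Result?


After one pass: [7, 19, 15, 26, 29, 24, 20, 37]


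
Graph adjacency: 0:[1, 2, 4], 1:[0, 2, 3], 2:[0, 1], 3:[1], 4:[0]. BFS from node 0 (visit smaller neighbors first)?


BFS queue: start with [0]
Visit order: [0, 1, 2, 4, 3]


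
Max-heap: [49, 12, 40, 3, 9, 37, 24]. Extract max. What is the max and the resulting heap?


Max = 49
Replace root with last, heapify down
Resulting heap: [40, 12, 37, 3, 9, 24]


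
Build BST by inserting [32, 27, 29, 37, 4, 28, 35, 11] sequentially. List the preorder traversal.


Root = 32; build tree by BST insertion.
Preorder traversal: [32, 27, 4, 11, 29, 28, 37, 35]


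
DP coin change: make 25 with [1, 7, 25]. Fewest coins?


dp[0]=0; dp[i]=1+min(dp[i-c] for c in coins)
...dp[20]=8, dp[21]=3, dp[22]=4, dp[23]=5, dp[24]=6, dp[25]=1
Minimum coins for 25 = 1


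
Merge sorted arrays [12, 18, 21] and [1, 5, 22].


Compare heads, take smaller each step.
Merged: [1, 5, 12, 18, 21, 22]


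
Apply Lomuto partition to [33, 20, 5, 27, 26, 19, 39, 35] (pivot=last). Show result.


Elements <= 35 go left of pivot.
Result: [33, 20, 5, 27, 26, 19, 35, 39], pivot at index 6


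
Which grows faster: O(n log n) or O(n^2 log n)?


linearithmic grows slower than n^2 log n
O(n log n) is asymptotically smaller; O(n^2 log n) grows faster


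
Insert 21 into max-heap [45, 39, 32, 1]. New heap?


Append 21: [45, 39, 32, 1, 21]
Bubble up: no swaps needed
Result: [45, 39, 32, 1, 21]


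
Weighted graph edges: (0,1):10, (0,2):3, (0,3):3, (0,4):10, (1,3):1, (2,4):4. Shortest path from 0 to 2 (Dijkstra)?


Dijkstra from 0:
Distances: {0: 0, 1: 4, 2: 3, 3: 3, 4: 7}
Shortest distance to 2 = 3, path = [0, 2]


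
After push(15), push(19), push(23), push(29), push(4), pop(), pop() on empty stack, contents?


push(15) -> [15]
push(19) -> [15, 19]
push(23) -> [15, 19, 23]
push(29) -> [15, 19, 23, 29]
push(4) -> [15, 19, 23, 29, 4]
pop() returns 4 -> [15, 19, 23, 29]
pop() returns 29 -> [15, 19, 23]
Final stack (bottom to top): [15, 19, 23]


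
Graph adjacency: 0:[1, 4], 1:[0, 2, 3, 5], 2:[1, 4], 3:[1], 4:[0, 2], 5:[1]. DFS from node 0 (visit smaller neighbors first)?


DFS stack-based: start with [0]
Visit order: [0, 1, 2, 4, 3, 5]


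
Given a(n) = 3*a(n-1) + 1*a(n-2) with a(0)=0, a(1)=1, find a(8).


Build bottom-up:
...a(6)=360, a(7)=1189, a(8)=3*1189+1*360=3927


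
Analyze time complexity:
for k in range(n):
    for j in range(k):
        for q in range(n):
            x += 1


Per nesting level: O(n) * O(n) [triangular over k] * O(n) = O(n^3)
Complexity: O(n^3)


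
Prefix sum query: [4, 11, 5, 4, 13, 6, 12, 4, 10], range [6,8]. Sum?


Prefix sums: [0, 4, 15, 20, 24, 37, 43, 55, 59, 69]
Sum[6..8] = prefix[9] - prefix[6] = 69 - 43 = 26


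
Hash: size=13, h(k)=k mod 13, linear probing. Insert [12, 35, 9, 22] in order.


Insertions: 12->slot 12; 35->slot 9; 9->slot 10; 22->slot 11
Table: [None, None, None, None, None, None, None, None, None, 35, 9, 22, 12]


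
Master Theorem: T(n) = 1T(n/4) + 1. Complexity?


a=1, b=4, c=0. log_4(1)=0 = c=0. Case 2: O(n^c log n) = O(log n)
Complexity: O(log n)


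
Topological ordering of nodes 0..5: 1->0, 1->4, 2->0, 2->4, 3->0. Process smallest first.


Kahn's algorithm, process smallest node first
Order: [1, 2, 3, 0, 4, 5]


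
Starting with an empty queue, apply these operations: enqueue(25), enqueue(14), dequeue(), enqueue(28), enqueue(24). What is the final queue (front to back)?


enqueue(25) -> [25]
enqueue(14) -> [25, 14]
dequeue() returns 25 -> [14]
enqueue(28) -> [14, 28]
enqueue(24) -> [14, 28, 24]
Final queue (front to back): [14, 28, 24]


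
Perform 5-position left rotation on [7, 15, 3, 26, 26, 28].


Left rotate by 5: [28, 7, 15, 3, 26, 26]


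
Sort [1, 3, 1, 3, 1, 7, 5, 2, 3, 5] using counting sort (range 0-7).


Count array: [0, 3, 1, 3, 0, 2, 0, 1]
Reconstruct: [1, 1, 1, 2, 3, 3, 3, 5, 5, 7]


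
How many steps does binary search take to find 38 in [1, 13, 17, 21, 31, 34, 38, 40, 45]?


Search for 38:
[0,8] mid=4 arr[4]=31
[5,8] mid=6 arr[6]=38
Total: 2 comparisons


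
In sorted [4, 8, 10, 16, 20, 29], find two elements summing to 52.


Two pointers: lo=0, hi=5
No pair sums to 52


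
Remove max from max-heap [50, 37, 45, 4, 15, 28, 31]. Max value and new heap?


Max = 50
Replace root with last, heapify down
Resulting heap: [45, 37, 31, 4, 15, 28]


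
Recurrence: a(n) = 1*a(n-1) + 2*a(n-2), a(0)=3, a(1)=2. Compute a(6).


Build bottom-up:
...a(4)=28, a(5)=52, a(6)=1*52+2*28=108


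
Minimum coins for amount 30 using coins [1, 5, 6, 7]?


dp[0]=0; dp[i]=1+min(dp[i-c] for c in coins)
...dp[25]=4, dp[26]=4, dp[27]=4, dp[28]=4, dp[29]=5, dp[30]=5
Minimum coins for 30 = 5


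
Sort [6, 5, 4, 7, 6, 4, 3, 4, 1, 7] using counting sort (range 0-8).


Count array: [0, 1, 0, 1, 3, 1, 2, 2, 0]
Reconstruct: [1, 3, 4, 4, 4, 5, 6, 6, 7, 7]


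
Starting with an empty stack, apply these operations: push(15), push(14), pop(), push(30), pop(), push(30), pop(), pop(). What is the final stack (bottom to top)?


push(15) -> [15]
push(14) -> [15, 14]
pop() returns 14 -> [15]
push(30) -> [15, 30]
pop() returns 30 -> [15]
push(30) -> [15, 30]
pop() returns 30 -> [15]
pop() returns 15 -> []
Final stack (bottom to top): []


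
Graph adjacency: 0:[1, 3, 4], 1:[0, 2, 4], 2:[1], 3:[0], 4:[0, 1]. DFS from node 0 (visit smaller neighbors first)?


DFS stack-based: start with [0]
Visit order: [0, 1, 2, 4, 3]


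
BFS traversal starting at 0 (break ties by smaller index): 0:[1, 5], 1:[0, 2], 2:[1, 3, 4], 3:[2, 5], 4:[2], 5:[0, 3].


BFS queue: start with [0]
Visit order: [0, 1, 5, 2, 3, 4]


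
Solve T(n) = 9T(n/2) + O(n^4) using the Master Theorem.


a=9, b=2, c=4. log_2(9)=3.170 < c=4. Case 3: O(n^c) = O(n^4)
Complexity: O(n^4)


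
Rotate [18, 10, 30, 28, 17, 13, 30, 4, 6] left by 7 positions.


Left rotate by 7: [4, 6, 18, 10, 30, 28, 17, 13, 30]


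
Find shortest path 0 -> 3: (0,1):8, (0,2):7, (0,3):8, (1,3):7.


Dijkstra from 0:
Distances: {0: 0, 1: 8, 2: 7, 3: 8}
Shortest distance to 3 = 8, path = [0, 3]


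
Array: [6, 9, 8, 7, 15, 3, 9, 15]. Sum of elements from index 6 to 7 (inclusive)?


Prefix sums: [0, 6, 15, 23, 30, 45, 48, 57, 72]
Sum[6..7] = prefix[8] - prefix[6] = 72 - 48 = 24


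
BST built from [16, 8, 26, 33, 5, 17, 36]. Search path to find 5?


BST root = 16
Search for 5: compare at each node
Path: [16, 8, 5]


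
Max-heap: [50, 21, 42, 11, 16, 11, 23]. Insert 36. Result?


Append 36: [50, 21, 42, 11, 16, 11, 23, 36]
Bubble up: swap idx 7(36) with idx 3(11); swap idx 3(36) with idx 1(21)
Result: [50, 36, 42, 21, 16, 11, 23, 11]


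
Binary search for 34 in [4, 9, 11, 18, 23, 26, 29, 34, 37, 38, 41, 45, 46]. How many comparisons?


Search for 34:
[0,12] mid=6 arr[6]=29
[7,12] mid=9 arr[9]=38
[7,8] mid=7 arr[7]=34
Total: 3 comparisons


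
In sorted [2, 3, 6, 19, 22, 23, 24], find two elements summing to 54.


Two pointers: lo=0, hi=6
No pair sums to 54


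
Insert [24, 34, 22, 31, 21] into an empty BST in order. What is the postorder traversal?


Root = 24; build tree by BST insertion.
Postorder traversal: [21, 22, 31, 34, 24]


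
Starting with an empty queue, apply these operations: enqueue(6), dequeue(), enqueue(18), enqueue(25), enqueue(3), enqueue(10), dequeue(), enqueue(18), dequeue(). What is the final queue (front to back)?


enqueue(6) -> [6]
dequeue() returns 6 -> []
enqueue(18) -> [18]
enqueue(25) -> [18, 25]
enqueue(3) -> [18, 25, 3]
enqueue(10) -> [18, 25, 3, 10]
dequeue() returns 18 -> [25, 3, 10]
enqueue(18) -> [25, 3, 10, 18]
dequeue() returns 25 -> [3, 10, 18]
Final queue (front to back): [3, 10, 18]


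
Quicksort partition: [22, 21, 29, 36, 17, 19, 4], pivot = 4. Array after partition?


Elements <= 4 go left of pivot.
Result: [4, 21, 29, 36, 17, 19, 22], pivot at index 0


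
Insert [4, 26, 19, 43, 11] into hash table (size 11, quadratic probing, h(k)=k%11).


Insertions: 4->slot 4; 26->slot 5; 19->slot 8; 43->slot 10; 11->slot 0
Table: [11, None, None, None, 4, 26, None, None, 19, None, 43]


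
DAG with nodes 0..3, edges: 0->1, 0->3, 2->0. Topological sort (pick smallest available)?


Kahn's algorithm, process smallest node first
Order: [2, 0, 1, 3]


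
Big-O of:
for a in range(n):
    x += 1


Per nesting level: O(n) = O(n)
Complexity: O(n)


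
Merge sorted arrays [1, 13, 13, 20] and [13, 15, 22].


Compare heads, take smaller each step.
Merged: [1, 13, 13, 13, 15, 20, 22]


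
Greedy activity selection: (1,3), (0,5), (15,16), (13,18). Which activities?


Greedy: pick earliest-ending, then skip overlaps.
Selected (2 activities): [(1, 3), (15, 16)]


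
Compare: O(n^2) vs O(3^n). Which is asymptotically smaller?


quadratic grows slower than exponential (base 3)
O(n^2) is asymptotically smaller; O(3^n) grows faster


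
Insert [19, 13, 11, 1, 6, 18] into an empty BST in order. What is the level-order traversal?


Root = 19; build tree by BST insertion.
Level-Order traversal: [19, 13, 11, 18, 1, 6]


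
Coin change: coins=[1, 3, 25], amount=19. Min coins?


dp[0]=0; dp[i]=1+min(dp[i-c] for c in coins)
...dp[14]=6, dp[15]=5, dp[16]=6, dp[17]=7, dp[18]=6, dp[19]=7
Minimum coins for 19 = 7


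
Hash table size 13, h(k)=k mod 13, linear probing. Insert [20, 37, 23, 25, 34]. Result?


Insertions: 20->slot 7; 37->slot 11; 23->slot 10; 25->slot 12; 34->slot 8
Table: [None, None, None, None, None, None, None, 20, 34, None, 23, 37, 25]


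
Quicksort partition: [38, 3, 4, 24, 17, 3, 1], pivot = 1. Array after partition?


Elements <= 1 go left of pivot.
Result: [1, 3, 4, 24, 17, 3, 38], pivot at index 0


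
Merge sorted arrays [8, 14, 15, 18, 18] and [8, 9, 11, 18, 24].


Compare heads, take smaller each step.
Merged: [8, 8, 9, 11, 14, 15, 18, 18, 18, 24]


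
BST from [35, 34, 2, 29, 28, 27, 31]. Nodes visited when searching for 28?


BST root = 35
Search for 28: compare at each node
Path: [35, 34, 2, 29, 28]


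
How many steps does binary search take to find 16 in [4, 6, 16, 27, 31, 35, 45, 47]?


Search for 16:
[0,7] mid=3 arr[3]=27
[0,2] mid=1 arr[1]=6
[2,2] mid=2 arr[2]=16
Total: 3 comparisons


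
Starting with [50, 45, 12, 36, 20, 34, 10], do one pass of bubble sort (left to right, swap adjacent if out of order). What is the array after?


After one pass: [45, 12, 36, 20, 34, 10, 50]


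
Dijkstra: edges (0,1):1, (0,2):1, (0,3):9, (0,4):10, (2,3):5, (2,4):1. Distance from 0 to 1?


Dijkstra from 0:
Distances: {0: 0, 1: 1, 2: 1, 3: 6, 4: 2}
Shortest distance to 1 = 1, path = [0, 1]


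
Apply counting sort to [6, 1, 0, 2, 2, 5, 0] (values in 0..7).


Count array: [2, 1, 2, 0, 0, 1, 1, 0]
Reconstruct: [0, 0, 1, 2, 2, 5, 6]


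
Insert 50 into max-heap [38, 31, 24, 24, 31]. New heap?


Append 50: [38, 31, 24, 24, 31, 50]
Bubble up: swap idx 5(50) with idx 2(24); swap idx 2(50) with idx 0(38)
Result: [50, 31, 38, 24, 31, 24]


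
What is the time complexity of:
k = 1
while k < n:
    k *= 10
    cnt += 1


Per nesting level: O(log n) = O(log n)
Complexity: O(log n)


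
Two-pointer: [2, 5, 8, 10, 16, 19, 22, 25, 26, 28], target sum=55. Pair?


Two pointers: lo=0, hi=9
No pair sums to 55


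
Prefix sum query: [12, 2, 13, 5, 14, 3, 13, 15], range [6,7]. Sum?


Prefix sums: [0, 12, 14, 27, 32, 46, 49, 62, 77]
Sum[6..7] = prefix[8] - prefix[6] = 77 - 49 = 28


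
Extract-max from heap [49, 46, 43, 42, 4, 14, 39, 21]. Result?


Max = 49
Replace root with last, heapify down
Resulting heap: [46, 42, 43, 21, 4, 14, 39]


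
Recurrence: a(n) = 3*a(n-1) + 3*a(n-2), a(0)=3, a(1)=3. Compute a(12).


Build bottom-up:
...a(10)=719523, a(11)=2727918, a(12)=3*2727918+3*719523=10342323


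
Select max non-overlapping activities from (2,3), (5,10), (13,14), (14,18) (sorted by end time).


Greedy: pick earliest-ending, then skip overlaps.
Selected (4 activities): [(2, 3), (5, 10), (13, 14), (14, 18)]


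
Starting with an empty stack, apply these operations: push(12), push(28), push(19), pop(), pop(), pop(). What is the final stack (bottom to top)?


push(12) -> [12]
push(28) -> [12, 28]
push(19) -> [12, 28, 19]
pop() returns 19 -> [12, 28]
pop() returns 28 -> [12]
pop() returns 12 -> []
Final stack (bottom to top): []


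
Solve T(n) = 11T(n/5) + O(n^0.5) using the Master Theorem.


a=11, b=5, c=0.5. log_5(11)=1.490 > c=0.5. Case 1: O(n^log_b(a)) = O(n^1.490)
Complexity: O(n^1.490)


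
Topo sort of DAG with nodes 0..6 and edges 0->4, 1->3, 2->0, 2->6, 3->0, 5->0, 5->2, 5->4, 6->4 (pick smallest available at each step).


Kahn's algorithm, process smallest node first
Order: [1, 3, 5, 2, 0, 6, 4]


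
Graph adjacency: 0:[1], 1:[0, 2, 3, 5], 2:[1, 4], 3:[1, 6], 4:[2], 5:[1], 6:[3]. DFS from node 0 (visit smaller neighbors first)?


DFS stack-based: start with [0]
Visit order: [0, 1, 2, 4, 3, 6, 5]


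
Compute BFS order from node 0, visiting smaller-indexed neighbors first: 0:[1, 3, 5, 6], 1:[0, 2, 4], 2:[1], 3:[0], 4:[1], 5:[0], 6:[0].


BFS queue: start with [0]
Visit order: [0, 1, 3, 5, 6, 2, 4]


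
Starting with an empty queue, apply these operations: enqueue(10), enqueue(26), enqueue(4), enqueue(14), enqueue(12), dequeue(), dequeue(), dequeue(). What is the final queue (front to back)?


enqueue(10) -> [10]
enqueue(26) -> [10, 26]
enqueue(4) -> [10, 26, 4]
enqueue(14) -> [10, 26, 4, 14]
enqueue(12) -> [10, 26, 4, 14, 12]
dequeue() returns 10 -> [26, 4, 14, 12]
dequeue() returns 26 -> [4, 14, 12]
dequeue() returns 4 -> [14, 12]
Final queue (front to back): [14, 12]


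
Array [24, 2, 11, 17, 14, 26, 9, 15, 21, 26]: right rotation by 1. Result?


Right rotate by 1: [26, 24, 2, 11, 17, 14, 26, 9, 15, 21]


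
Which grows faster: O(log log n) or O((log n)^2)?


double-logarithmic grows slower than polylogarithmic
O(log log n) is asymptotically smaller; O((log n)^2) grows faster


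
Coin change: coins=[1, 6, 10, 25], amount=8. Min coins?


dp[0]=0; dp[i]=1+min(dp[i-c] for c in coins)
...dp[3]=3, dp[4]=4, dp[5]=5, dp[6]=1, dp[7]=2, dp[8]=3
Minimum coins for 8 = 3


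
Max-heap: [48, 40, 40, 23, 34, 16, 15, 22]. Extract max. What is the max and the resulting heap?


Max = 48
Replace root with last, heapify down
Resulting heap: [40, 34, 40, 23, 22, 16, 15]


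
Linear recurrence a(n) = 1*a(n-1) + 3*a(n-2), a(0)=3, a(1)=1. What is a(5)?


Build bottom-up:
...a(3)=13, a(4)=43, a(5)=1*43+3*13=82


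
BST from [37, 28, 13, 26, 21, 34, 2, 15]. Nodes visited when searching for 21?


BST root = 37
Search for 21: compare at each node
Path: [37, 28, 13, 26, 21]


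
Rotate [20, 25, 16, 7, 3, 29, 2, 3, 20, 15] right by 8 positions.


Right rotate by 8: [16, 7, 3, 29, 2, 3, 20, 15, 20, 25]


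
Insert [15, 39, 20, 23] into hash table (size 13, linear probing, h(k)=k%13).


Insertions: 15->slot 2; 39->slot 0; 20->slot 7; 23->slot 10
Table: [39, None, 15, None, None, None, None, 20, None, None, 23, None, None]


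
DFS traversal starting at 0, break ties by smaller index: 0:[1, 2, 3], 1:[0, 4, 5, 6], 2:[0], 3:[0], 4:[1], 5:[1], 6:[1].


DFS stack-based: start with [0]
Visit order: [0, 1, 4, 5, 6, 2, 3]


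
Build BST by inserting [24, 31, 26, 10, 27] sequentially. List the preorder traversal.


Root = 24; build tree by BST insertion.
Preorder traversal: [24, 10, 31, 26, 27]


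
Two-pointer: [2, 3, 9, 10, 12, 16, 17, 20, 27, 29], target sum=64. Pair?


Two pointers: lo=0, hi=9
No pair sums to 64


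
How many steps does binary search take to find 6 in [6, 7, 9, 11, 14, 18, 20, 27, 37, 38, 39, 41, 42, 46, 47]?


Search for 6:
[0,14] mid=7 arr[7]=27
[0,6] mid=3 arr[3]=11
[0,2] mid=1 arr[1]=7
[0,0] mid=0 arr[0]=6
Total: 4 comparisons


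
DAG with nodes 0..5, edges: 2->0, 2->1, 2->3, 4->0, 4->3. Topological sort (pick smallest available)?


Kahn's algorithm, process smallest node first
Order: [2, 1, 4, 0, 3, 5]


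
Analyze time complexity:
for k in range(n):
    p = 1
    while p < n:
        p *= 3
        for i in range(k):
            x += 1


Per nesting level: O(n) * O(log n) * O(n) [triangular over k] = O(n^2 log n)
Complexity: O(n^2 log n)


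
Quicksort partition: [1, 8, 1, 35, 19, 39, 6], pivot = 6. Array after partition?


Elements <= 6 go left of pivot.
Result: [1, 1, 6, 35, 19, 39, 8], pivot at index 2


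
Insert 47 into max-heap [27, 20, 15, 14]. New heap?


Append 47: [27, 20, 15, 14, 47]
Bubble up: swap idx 4(47) with idx 1(20); swap idx 1(47) with idx 0(27)
Result: [47, 27, 15, 14, 20]


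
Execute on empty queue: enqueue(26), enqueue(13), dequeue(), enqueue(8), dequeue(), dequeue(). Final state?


enqueue(26) -> [26]
enqueue(13) -> [26, 13]
dequeue() returns 26 -> [13]
enqueue(8) -> [13, 8]
dequeue() returns 13 -> [8]
dequeue() returns 8 -> []
Final queue (front to back): []


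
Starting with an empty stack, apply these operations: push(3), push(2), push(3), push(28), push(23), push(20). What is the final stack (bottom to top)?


push(3) -> [3]
push(2) -> [3, 2]
push(3) -> [3, 2, 3]
push(28) -> [3, 2, 3, 28]
push(23) -> [3, 2, 3, 28, 23]
push(20) -> [3, 2, 3, 28, 23, 20]
Final stack (bottom to top): [3, 2, 3, 28, 23, 20]


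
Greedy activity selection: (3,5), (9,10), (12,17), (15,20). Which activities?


Greedy: pick earliest-ending, then skip overlaps.
Selected (3 activities): [(3, 5), (9, 10), (12, 17)]


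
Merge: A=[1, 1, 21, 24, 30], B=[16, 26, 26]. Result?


Compare heads, take smaller each step.
Merged: [1, 1, 16, 21, 24, 26, 26, 30]


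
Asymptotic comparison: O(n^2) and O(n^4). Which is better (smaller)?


quadratic grows slower than quartic
O(n^2) is asymptotically smaller; O(n^4) grows faster


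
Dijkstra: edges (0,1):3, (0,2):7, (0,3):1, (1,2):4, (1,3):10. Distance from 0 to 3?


Dijkstra from 0:
Distances: {0: 0, 1: 3, 2: 7, 3: 1}
Shortest distance to 3 = 1, path = [0, 3]


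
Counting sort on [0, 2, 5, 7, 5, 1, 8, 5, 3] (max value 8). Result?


Count array: [1, 1, 1, 1, 0, 3, 0, 1, 1]
Reconstruct: [0, 1, 2, 3, 5, 5, 5, 7, 8]


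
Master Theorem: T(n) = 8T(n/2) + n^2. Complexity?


a=8, b=2, c=2. log_2(8)=3 > c=2. Case 1: O(n^log_b(a)) = O(n^3)
Complexity: O(n^3)


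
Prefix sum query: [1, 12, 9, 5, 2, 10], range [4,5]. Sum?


Prefix sums: [0, 1, 13, 22, 27, 29, 39]
Sum[4..5] = prefix[6] - prefix[4] = 39 - 27 = 12


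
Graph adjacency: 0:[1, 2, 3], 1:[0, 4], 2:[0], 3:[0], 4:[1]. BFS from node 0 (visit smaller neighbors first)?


BFS queue: start with [0]
Visit order: [0, 1, 2, 3, 4]


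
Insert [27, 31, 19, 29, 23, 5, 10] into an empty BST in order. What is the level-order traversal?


Root = 27; build tree by BST insertion.
Level-Order traversal: [27, 19, 31, 5, 23, 29, 10]


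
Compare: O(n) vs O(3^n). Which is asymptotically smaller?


linear grows slower than exponential (base 3)
O(n) is asymptotically smaller; O(3^n) grows faster


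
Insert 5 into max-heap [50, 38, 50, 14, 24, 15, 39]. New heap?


Append 5: [50, 38, 50, 14, 24, 15, 39, 5]
Bubble up: no swaps needed
Result: [50, 38, 50, 14, 24, 15, 39, 5]


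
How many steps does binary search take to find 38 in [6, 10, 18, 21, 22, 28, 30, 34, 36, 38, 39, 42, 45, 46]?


Search for 38:
[0,13] mid=6 arr[6]=30
[7,13] mid=10 arr[10]=39
[7,9] mid=8 arr[8]=36
[9,9] mid=9 arr[9]=38
Total: 4 comparisons


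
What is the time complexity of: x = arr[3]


Analysis: constant-time operation, no loop
Complexity: O(1)


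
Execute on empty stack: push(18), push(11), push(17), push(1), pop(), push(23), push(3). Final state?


push(18) -> [18]
push(11) -> [18, 11]
push(17) -> [18, 11, 17]
push(1) -> [18, 11, 17, 1]
pop() returns 1 -> [18, 11, 17]
push(23) -> [18, 11, 17, 23]
push(3) -> [18, 11, 17, 23, 3]
Final stack (bottom to top): [18, 11, 17, 23, 3]


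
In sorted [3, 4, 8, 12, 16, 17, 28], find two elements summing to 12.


Two pointers: lo=0, hi=6
Found pair: (4, 8) summing to 12


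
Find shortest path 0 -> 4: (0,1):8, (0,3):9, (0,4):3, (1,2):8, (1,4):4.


Dijkstra from 0:
Distances: {0: 0, 1: 7, 2: 15, 3: 9, 4: 3}
Shortest distance to 4 = 3, path = [0, 4]


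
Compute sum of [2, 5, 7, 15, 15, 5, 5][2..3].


Prefix sums: [0, 2, 7, 14, 29, 44, 49, 54]
Sum[2..3] = prefix[4] - prefix[2] = 29 - 7 = 22


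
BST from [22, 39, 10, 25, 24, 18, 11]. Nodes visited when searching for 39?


BST root = 22
Search for 39: compare at each node
Path: [22, 39]


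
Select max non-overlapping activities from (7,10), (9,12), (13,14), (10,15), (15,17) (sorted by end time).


Greedy: pick earliest-ending, then skip overlaps.
Selected (3 activities): [(7, 10), (13, 14), (15, 17)]


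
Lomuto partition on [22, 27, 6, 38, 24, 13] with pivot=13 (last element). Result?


Elements <= 13 go left of pivot.
Result: [6, 13, 22, 38, 24, 27], pivot at index 1


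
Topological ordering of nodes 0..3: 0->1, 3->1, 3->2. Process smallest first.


Kahn's algorithm, process smallest node first
Order: [0, 3, 1, 2]


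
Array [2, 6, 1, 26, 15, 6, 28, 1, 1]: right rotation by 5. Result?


Right rotate by 5: [15, 6, 28, 1, 1, 2, 6, 1, 26]


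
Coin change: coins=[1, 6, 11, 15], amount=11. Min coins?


dp[0]=0; dp[i]=1+min(dp[i-c] for c in coins)
...dp[6]=1, dp[7]=2, dp[8]=3, dp[9]=4, dp[10]=5, dp[11]=1
Minimum coins for 11 = 1


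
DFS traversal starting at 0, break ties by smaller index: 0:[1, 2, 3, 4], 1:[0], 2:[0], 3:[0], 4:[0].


DFS stack-based: start with [0]
Visit order: [0, 1, 2, 3, 4]


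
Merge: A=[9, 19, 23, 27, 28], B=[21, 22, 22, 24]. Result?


Compare heads, take smaller each step.
Merged: [9, 19, 21, 22, 22, 23, 24, 27, 28]


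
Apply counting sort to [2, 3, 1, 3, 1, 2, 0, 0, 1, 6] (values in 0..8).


Count array: [2, 3, 2, 2, 0, 0, 1, 0, 0]
Reconstruct: [0, 0, 1, 1, 1, 2, 2, 3, 3, 6]


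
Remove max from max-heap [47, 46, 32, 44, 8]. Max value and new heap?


Max = 47
Replace root with last, heapify down
Resulting heap: [46, 44, 32, 8]


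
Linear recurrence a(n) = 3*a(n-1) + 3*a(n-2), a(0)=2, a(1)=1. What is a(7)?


Build bottom-up:
...a(5)=441, a(6)=1674, a(7)=3*1674+3*441=6345


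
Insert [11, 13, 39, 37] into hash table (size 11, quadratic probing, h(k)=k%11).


Insertions: 11->slot 0; 13->slot 2; 39->slot 6; 37->slot 4
Table: [11, None, 13, None, 37, None, 39, None, None, None, None]


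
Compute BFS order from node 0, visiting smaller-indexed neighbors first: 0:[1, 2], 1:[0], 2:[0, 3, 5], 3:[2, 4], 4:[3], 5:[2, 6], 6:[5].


BFS queue: start with [0]
Visit order: [0, 1, 2, 3, 5, 4, 6]


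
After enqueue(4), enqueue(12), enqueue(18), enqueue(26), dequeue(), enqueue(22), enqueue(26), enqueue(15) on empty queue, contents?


enqueue(4) -> [4]
enqueue(12) -> [4, 12]
enqueue(18) -> [4, 12, 18]
enqueue(26) -> [4, 12, 18, 26]
dequeue() returns 4 -> [12, 18, 26]
enqueue(22) -> [12, 18, 26, 22]
enqueue(26) -> [12, 18, 26, 22, 26]
enqueue(15) -> [12, 18, 26, 22, 26, 15]
Final queue (front to back): [12, 18, 26, 22, 26, 15]


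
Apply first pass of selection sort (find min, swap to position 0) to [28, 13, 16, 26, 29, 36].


After one pass: [13, 28, 16, 26, 29, 36]


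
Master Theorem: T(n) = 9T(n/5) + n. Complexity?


a=9, b=5, c=1. log_5(9)=1.365 > c=1. Case 1: O(n^log_b(a)) = O(n^1.365)
Complexity: O(n^1.365)


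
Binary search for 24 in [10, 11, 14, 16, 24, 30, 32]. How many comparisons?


Search for 24:
[0,6] mid=3 arr[3]=16
[4,6] mid=5 arr[5]=30
[4,4] mid=4 arr[4]=24
Total: 3 comparisons


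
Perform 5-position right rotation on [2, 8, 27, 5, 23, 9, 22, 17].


Right rotate by 5: [5, 23, 9, 22, 17, 2, 8, 27]


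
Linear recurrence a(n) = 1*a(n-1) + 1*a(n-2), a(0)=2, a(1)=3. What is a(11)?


Build bottom-up:
...a(9)=144, a(10)=233, a(11)=1*233+1*144=377


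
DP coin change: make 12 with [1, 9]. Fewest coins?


dp[0]=0; dp[i]=1+min(dp[i-c] for c in coins)
...dp[7]=7, dp[8]=8, dp[9]=1, dp[10]=2, dp[11]=3, dp[12]=4
Minimum coins for 12 = 4


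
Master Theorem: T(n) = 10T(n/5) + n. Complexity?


a=10, b=5, c=1. log_5(10)=1.431 > c=1. Case 1: O(n^log_b(a)) = O(n^1.431)
Complexity: O(n^1.431)


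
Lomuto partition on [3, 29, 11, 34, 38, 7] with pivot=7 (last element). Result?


Elements <= 7 go left of pivot.
Result: [3, 7, 11, 34, 38, 29], pivot at index 1


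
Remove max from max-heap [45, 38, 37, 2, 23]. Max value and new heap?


Max = 45
Replace root with last, heapify down
Resulting heap: [38, 23, 37, 2]


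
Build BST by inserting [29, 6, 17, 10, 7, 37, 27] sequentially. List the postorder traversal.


Root = 29; build tree by BST insertion.
Postorder traversal: [7, 10, 27, 17, 6, 37, 29]


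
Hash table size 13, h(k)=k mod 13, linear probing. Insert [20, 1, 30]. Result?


Insertions: 20->slot 7; 1->slot 1; 30->slot 4
Table: [None, 1, None, None, 30, None, None, 20, None, None, None, None, None]


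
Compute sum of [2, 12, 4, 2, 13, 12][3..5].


Prefix sums: [0, 2, 14, 18, 20, 33, 45]
Sum[3..5] = prefix[6] - prefix[3] = 45 - 18 = 27


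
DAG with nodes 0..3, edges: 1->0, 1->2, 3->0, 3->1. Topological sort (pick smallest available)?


Kahn's algorithm, process smallest node first
Order: [3, 1, 0, 2]


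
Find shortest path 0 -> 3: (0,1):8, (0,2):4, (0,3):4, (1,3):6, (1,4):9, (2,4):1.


Dijkstra from 0:
Distances: {0: 0, 1: 8, 2: 4, 3: 4, 4: 5}
Shortest distance to 3 = 4, path = [0, 3]


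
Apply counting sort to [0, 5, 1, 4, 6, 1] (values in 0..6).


Count array: [1, 2, 0, 0, 1, 1, 1]
Reconstruct: [0, 1, 1, 4, 5, 6]


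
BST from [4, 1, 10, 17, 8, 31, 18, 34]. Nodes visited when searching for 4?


BST root = 4
Search for 4: compare at each node
Path: [4]


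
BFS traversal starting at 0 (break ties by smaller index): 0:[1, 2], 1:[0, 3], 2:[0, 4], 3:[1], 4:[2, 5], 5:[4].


BFS queue: start with [0]
Visit order: [0, 1, 2, 3, 4, 5]


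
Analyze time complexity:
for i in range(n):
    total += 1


Per nesting level: O(n) = O(n)
Complexity: O(n)


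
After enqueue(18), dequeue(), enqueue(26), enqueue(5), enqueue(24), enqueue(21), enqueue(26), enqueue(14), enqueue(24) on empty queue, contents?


enqueue(18) -> [18]
dequeue() returns 18 -> []
enqueue(26) -> [26]
enqueue(5) -> [26, 5]
enqueue(24) -> [26, 5, 24]
enqueue(21) -> [26, 5, 24, 21]
enqueue(26) -> [26, 5, 24, 21, 26]
enqueue(14) -> [26, 5, 24, 21, 26, 14]
enqueue(24) -> [26, 5, 24, 21, 26, 14, 24]
Final queue (front to back): [26, 5, 24, 21, 26, 14, 24]


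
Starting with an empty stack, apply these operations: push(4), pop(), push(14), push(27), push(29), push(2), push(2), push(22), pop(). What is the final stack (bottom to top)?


push(4) -> [4]
pop() returns 4 -> []
push(14) -> [14]
push(27) -> [14, 27]
push(29) -> [14, 27, 29]
push(2) -> [14, 27, 29, 2]
push(2) -> [14, 27, 29, 2, 2]
push(22) -> [14, 27, 29, 2, 2, 22]
pop() returns 22 -> [14, 27, 29, 2, 2]
Final stack (bottom to top): [14, 27, 29, 2, 2]


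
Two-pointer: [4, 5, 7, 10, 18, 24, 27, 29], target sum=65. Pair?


Two pointers: lo=0, hi=7
No pair sums to 65


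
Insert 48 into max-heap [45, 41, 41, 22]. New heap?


Append 48: [45, 41, 41, 22, 48]
Bubble up: swap idx 4(48) with idx 1(41); swap idx 1(48) with idx 0(45)
Result: [48, 45, 41, 22, 41]


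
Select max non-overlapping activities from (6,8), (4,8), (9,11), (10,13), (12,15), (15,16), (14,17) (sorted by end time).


Greedy: pick earliest-ending, then skip overlaps.
Selected (4 activities): [(6, 8), (9, 11), (12, 15), (15, 16)]


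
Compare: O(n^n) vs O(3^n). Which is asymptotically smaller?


exponential (base 3) grows slower than n^n
O(3^n) is asymptotically smaller; O(n^n) grows faster


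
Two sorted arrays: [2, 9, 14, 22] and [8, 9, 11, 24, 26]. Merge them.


Compare heads, take smaller each step.
Merged: [2, 8, 9, 9, 11, 14, 22, 24, 26]


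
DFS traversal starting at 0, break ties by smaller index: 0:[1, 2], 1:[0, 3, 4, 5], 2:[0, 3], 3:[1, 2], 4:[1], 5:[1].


DFS stack-based: start with [0]
Visit order: [0, 1, 3, 2, 4, 5]


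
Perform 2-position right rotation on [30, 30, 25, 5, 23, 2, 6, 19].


Right rotate by 2: [6, 19, 30, 30, 25, 5, 23, 2]


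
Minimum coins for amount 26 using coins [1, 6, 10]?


dp[0]=0; dp[i]=1+min(dp[i-c] for c in coins)
...dp[21]=3, dp[22]=3, dp[23]=4, dp[24]=4, dp[25]=5, dp[26]=3
Minimum coins for 26 = 3


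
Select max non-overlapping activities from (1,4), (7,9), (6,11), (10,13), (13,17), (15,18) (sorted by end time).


Greedy: pick earliest-ending, then skip overlaps.
Selected (4 activities): [(1, 4), (7, 9), (10, 13), (13, 17)]


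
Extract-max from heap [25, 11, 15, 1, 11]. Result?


Max = 25
Replace root with last, heapify down
Resulting heap: [15, 11, 11, 1]


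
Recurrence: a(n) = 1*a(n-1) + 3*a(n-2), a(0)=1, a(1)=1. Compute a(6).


Build bottom-up:
...a(4)=19, a(5)=40, a(6)=1*40+3*19=97


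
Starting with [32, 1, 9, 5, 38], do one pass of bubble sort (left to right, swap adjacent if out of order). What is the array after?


After one pass: [1, 9, 5, 32, 38]


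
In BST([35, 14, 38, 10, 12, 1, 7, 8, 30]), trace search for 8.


BST root = 35
Search for 8: compare at each node
Path: [35, 14, 10, 1, 7, 8]


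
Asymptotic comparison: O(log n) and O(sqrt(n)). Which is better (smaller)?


logarithmic grows slower than sublinear
O(log n) is asymptotically smaller; O(sqrt(n)) grows faster


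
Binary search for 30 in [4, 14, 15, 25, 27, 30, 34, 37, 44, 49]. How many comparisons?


Search for 30:
[0,9] mid=4 arr[4]=27
[5,9] mid=7 arr[7]=37
[5,6] mid=5 arr[5]=30
Total: 3 comparisons


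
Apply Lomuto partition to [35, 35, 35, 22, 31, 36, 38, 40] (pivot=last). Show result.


Elements <= 40 go left of pivot.
Result: [35, 35, 35, 22, 31, 36, 38, 40], pivot at index 7


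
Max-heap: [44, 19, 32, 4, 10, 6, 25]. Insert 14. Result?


Append 14: [44, 19, 32, 4, 10, 6, 25, 14]
Bubble up: swap idx 7(14) with idx 3(4)
Result: [44, 19, 32, 14, 10, 6, 25, 4]


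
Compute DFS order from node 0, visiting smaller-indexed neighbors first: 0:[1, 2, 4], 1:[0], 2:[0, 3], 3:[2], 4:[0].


DFS stack-based: start with [0]
Visit order: [0, 1, 2, 3, 4]


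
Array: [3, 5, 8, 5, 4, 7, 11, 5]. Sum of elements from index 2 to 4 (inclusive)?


Prefix sums: [0, 3, 8, 16, 21, 25, 32, 43, 48]
Sum[2..4] = prefix[5] - prefix[2] = 25 - 8 = 17


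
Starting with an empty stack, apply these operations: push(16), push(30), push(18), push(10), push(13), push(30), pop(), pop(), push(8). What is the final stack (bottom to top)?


push(16) -> [16]
push(30) -> [16, 30]
push(18) -> [16, 30, 18]
push(10) -> [16, 30, 18, 10]
push(13) -> [16, 30, 18, 10, 13]
push(30) -> [16, 30, 18, 10, 13, 30]
pop() returns 30 -> [16, 30, 18, 10, 13]
pop() returns 13 -> [16, 30, 18, 10]
push(8) -> [16, 30, 18, 10, 8]
Final stack (bottom to top): [16, 30, 18, 10, 8]


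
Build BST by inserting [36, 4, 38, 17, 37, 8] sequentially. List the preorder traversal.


Root = 36; build tree by BST insertion.
Preorder traversal: [36, 4, 17, 8, 38, 37]


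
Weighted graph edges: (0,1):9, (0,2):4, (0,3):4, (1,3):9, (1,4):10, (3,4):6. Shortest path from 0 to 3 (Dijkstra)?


Dijkstra from 0:
Distances: {0: 0, 1: 9, 2: 4, 3: 4, 4: 10}
Shortest distance to 3 = 4, path = [0, 3]


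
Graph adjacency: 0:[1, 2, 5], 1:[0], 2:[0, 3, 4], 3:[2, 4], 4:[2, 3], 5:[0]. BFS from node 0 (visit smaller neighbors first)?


BFS queue: start with [0]
Visit order: [0, 1, 2, 5, 3, 4]


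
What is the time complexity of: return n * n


Analysis: constant-time operation, no loop
Complexity: O(1)


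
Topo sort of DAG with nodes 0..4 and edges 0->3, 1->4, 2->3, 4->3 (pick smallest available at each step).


Kahn's algorithm, process smallest node first
Order: [0, 1, 2, 4, 3]


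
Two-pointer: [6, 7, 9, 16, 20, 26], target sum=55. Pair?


Two pointers: lo=0, hi=5
No pair sums to 55


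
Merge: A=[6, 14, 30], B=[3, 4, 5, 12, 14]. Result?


Compare heads, take smaller each step.
Merged: [3, 4, 5, 6, 12, 14, 14, 30]


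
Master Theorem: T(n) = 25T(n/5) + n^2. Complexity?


a=25, b=5, c=2. log_5(25)=2 = c=2. Case 2: O(n^c log n) = O(n^2 log n)
Complexity: O(n^2 log n)


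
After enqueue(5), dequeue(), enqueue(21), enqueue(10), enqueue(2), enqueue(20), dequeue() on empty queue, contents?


enqueue(5) -> [5]
dequeue() returns 5 -> []
enqueue(21) -> [21]
enqueue(10) -> [21, 10]
enqueue(2) -> [21, 10, 2]
enqueue(20) -> [21, 10, 2, 20]
dequeue() returns 21 -> [10, 2, 20]
Final queue (front to back): [10, 2, 20]


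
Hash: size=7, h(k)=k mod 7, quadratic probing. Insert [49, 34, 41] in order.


Insertions: 49->slot 0; 34->slot 6; 41->slot 3
Table: [49, None, None, 41, None, None, 34]
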